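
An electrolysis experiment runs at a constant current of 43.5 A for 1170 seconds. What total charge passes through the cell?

Q = I·t = 43.50 A × 1170.0 s = 50900 C.

50900 C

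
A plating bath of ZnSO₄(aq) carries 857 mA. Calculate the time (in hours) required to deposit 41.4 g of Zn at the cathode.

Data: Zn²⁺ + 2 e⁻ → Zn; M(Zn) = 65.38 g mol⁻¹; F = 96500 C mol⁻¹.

n(Zn) = m/M = 41.4 / 65.38 = 0.6332 mol.
Each Zn atom requires 2 electrons, so n(e⁻) = 2 × 0.6332 = 1.266 mol.
Q = n(e⁻)·F = 1.266 × 96500 = 122200 C.
t = Q/I = 122200 / 0.8570 A = 142600 s = 39.6 h.

39.6 h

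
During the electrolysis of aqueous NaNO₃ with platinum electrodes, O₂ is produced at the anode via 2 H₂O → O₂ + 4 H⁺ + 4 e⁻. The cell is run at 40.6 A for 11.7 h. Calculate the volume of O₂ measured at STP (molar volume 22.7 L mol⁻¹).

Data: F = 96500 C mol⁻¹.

Q = I·t = 40.60 A × 42120 s = 1710000 C.
n(e⁻) = Q/F = 1710000 / 96500 = 17.72 mol.
4 electrons are transferred per O₂ molecule, so n(O₂) = 17.72 / 4 = 4.430 mol.
V = n × V_m = 4.430 × 22.7 = 101 L.

101 L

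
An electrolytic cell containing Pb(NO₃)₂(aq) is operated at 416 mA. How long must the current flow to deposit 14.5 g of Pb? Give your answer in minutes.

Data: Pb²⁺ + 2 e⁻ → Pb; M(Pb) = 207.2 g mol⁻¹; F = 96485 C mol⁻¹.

541 min

n(Pb) = m/M = 14.5 / 207.2 = 0.06998 mol.
Each Pb atom requires 2 electrons, so n(e⁻) = 2 × 0.06998 = 0.1400 mol.
Q = n(e⁻)·F = 0.1400 × 96485 = 13500 C.
t = Q/I = 13500 / 0.4160 A = 32460 s = 541 min.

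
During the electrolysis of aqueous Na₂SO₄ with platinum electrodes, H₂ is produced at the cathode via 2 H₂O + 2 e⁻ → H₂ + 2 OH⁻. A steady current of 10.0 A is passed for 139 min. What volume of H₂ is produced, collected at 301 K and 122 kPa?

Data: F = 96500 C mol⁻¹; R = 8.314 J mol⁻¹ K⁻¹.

Q = I·t = 10.00 A × 8340.0 s = 83400 C.
n(e⁻) = Q/F = 83400 / 96500 = 0.8642 mol.
2 electrons are transferred per H₂ molecule, so n(H₂) = 0.8642 / 2 = 0.4321 mol.
V = nRT/P = (0.4321 × 8.314 × 301) / (122 × 10³ Pa) = 0.00886 m³ = 8.86 L.

8.86 L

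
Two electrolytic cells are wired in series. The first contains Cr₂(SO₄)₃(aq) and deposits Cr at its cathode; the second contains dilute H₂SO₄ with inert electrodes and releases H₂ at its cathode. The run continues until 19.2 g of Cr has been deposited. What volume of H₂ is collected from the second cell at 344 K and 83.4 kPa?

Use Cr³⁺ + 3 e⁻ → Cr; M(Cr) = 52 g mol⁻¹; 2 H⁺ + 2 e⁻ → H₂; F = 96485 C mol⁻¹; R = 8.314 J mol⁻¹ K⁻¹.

n(Cr) = 19.2 / 52 = 0.3692 mol, so n(e⁻) = 3 × 0.3692 = 1.108 mol.
The cells are in series, so the same 1.108 mol of electrons passes through the second cell.
2 H⁺ + 2 e⁻ → H₂ — 2 mol e⁻ per mol H₂, so n(H₂) = 1.108/2 = 0.5538 mol.
V = nRT/P = (0.5538 × 8.314 × 344) / (83.4 × 10³) = 0.0190 m³ = 19.0 L.

19.0 L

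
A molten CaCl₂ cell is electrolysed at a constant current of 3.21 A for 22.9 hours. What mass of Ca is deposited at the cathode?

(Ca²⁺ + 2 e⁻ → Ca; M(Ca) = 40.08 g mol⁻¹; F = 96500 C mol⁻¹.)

Q = I·t = 3.210 A × 82440 s = 264600 C.
n(e⁻) = Q/F = 264600 / 96500 = 2.742 mol.
Ca²⁺ + 2 e⁻ → Ca, so n(Ca) = n(e⁻)/2 = 1.371 mol.
m = n·M = 1.371 × 40.08 = 55.0 g.

55.0 g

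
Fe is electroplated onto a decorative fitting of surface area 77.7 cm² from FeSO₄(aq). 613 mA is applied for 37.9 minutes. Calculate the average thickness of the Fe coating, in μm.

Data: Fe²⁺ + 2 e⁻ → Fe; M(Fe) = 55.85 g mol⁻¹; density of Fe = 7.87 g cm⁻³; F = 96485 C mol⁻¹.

Q = I·t = 0.6130 × 2274.0 = 1394 C; n(e⁻) = 0.01445 mol.
n(Fe) = n(e⁻)/2 = 0.007224 mol, so m = 0.007224 × 55.85 = 0.4034 g.
Volume = m/ρ = 0.4034 / 7.87 = 0.05126 cm³.
Thickness = V/A = 0.05126 / 77.7 = 6.60 × 10⁻⁴ cm = 6.60 μm.

6.60 μm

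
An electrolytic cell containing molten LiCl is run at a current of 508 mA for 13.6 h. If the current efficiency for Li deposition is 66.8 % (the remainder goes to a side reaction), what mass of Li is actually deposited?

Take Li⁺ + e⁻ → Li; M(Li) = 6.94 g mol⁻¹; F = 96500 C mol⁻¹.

1.19 g

Q = I·t = 0.5080 × 48960 = 24870 C.
n(e⁻) = 24870/96500 = 0.2577 mol; theoretically n(Li) = 0.2577/1 = 0.2577 mol, m_theo = 1.789 g.
At 66.8 % efficiency, m_actual = 0.668 × 1.789 = 1.19 g.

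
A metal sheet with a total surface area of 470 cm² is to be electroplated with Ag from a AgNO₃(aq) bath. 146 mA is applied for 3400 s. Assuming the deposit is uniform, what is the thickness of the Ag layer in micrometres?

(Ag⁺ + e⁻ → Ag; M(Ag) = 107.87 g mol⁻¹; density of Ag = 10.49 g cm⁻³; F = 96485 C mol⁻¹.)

Q = I·t = 0.1460 × 3400.0 = 496.4 C; n(e⁻) = 0.005145 mol.
n(Ag) = n(e⁻)/1 = 0.005145 mol, so m = 0.005145 × 107.87 = 0.5550 g.
Volume = m/ρ = 0.5550 / 10.49 = 0.05291 cm³.
Thickness = V/A = 0.05291 / 470 = 1.13 × 10⁻⁴ cm = 1.13 μm.

1.13 μm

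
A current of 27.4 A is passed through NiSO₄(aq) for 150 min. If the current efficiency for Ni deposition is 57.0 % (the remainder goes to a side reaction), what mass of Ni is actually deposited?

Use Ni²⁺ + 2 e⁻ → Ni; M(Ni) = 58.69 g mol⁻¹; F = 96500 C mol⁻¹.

Q = I·t = 27.40 × 9000.0 = 246600 C.
n(e⁻) = 246600/96500 = 2.555 mol; theoretically n(Ni) = 2.555/2 = 1.278 mol, m_theo = 74.99 g.
At 57.0 % efficiency, m_actual = 0.570 × 74.99 = 42.7 g.

42.7 g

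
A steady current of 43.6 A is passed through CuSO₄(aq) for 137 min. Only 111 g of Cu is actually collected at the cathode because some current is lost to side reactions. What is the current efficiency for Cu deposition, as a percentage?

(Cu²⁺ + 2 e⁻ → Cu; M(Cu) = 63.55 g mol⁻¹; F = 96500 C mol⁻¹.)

Q = I·t = 43.60 × 8220.0 = 358400 C; n(e⁻) = 358400/96500 = 3.714 mol.
Theoretical n(Cu) = n(e⁻)/2 = 1.857 mol, i.e. m_theo = 1.857 × 63.55 = 118.0 g.
Efficiency = m_actual / m_theo = 111 / 118.0 = 94.1 %.

94.1 %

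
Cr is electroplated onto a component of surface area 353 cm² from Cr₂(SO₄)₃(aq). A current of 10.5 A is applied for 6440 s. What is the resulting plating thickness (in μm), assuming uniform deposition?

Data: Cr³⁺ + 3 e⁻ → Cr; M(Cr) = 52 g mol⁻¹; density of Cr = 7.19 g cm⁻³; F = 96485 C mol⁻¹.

47.9 μm

Q = I·t = 10.50 × 6440.0 = 67620 C; n(e⁻) = 0.7008 mol.
n(Cr) = n(e⁻)/3 = 0.2336 mol, so m = 0.2336 × 52 = 12.15 g.
Volume = m/ρ = 12.15 / 7.19 = 1.690 cm³.
Thickness = V/A = 1.690 / 353 = 0.00479 cm = 47.9 μm.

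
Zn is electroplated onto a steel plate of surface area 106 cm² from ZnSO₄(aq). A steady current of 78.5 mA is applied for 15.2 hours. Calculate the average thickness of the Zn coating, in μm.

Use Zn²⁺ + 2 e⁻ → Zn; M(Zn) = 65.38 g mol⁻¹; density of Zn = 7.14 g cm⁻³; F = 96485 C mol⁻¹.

Q = I·t = 0.07850 × 54720 = 4296 C; n(e⁻) = 0.04452 mol.
n(Zn) = n(e⁻)/2 = 0.02226 mol, so m = 0.02226 × 65.38 = 1.455 g.
Volume = m/ρ = 1.455 / 7.14 = 0.2038 cm³.
Thickness = V/A = 0.2038 / 106 = 0.00192 cm = 19.2 μm.

19.2 μm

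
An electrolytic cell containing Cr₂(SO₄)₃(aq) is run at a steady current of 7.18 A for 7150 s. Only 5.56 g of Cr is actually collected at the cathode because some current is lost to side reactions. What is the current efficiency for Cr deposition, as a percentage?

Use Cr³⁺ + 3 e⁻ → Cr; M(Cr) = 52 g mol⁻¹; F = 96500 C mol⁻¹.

60.3 %

Q = I·t = 7.180 × 7150.0 = 51340 C; n(e⁻) = 51340/96500 = 0.5320 mol.
Theoretical n(Cr) = n(e⁻)/3 = 0.1773 mol, i.e. m_theo = 0.1773 × 52 = 9.221 g.
Efficiency = m_actual / m_theo = 5.56 / 9.221 = 60.3 %.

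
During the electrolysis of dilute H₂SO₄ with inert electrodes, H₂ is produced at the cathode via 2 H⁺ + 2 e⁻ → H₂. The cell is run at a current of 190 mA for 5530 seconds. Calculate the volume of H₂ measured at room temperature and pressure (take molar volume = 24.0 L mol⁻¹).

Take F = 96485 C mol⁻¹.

0.131 L

Q = I·t = 0.1900 A × 5530.0 s = 1051 C.
n(e⁻) = Q/F = 1051 / 96485 = 0.01089 mol.
2 electrons are transferred per H₂ molecule, so n(H₂) = 0.01089 / 2 = 0.005445 mol.
V = n × V_m = 0.005445 × 24.0 = 0.131 L.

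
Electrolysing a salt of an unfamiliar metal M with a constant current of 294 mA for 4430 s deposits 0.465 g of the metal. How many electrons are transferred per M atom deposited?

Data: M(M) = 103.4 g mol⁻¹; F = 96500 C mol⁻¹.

Q = I·t = 0.2940 A × 4430.0 s = 1302 C, so n(e⁻) = 1302/96500 = 0.01350 mol.
n(M) deposited = 0.465 / 103.4 = 0.004497 mol.
Electrons per atom = n(e⁻)/n(M) = 0.01350 / 0.004497 = 3.00 ≈ 3, so the ion is M³⁺.

3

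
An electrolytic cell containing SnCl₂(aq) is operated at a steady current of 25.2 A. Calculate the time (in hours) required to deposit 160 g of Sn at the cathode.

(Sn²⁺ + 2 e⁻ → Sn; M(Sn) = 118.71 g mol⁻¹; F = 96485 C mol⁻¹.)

n(Sn) = m/M = 160 / 118.71 = 1.348 mol.
Each Sn atom requires 2 electrons, so n(e⁻) = 2 × 1.348 = 2.696 mol.
Q = n(e⁻)·F = 2.696 × 96485 = 260100 C.
t = Q/I = 260100 / 25.20 A = 10320 s = 2.87 h.

2.87 h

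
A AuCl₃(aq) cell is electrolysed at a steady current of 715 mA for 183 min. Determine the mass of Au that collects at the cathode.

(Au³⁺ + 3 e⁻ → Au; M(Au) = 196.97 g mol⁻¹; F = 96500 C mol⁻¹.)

5.34 g

Q = I·t = 0.7150 A × 10980 s = 7851 C.
n(e⁻) = Q/F = 7851 / 96500 = 0.08135 mol.
Au³⁺ + 3 e⁻ → Au, so n(Au) = n(e⁻)/3 = 0.02712 mol.
m = n·M = 0.02712 × 196.97 = 5.34 g.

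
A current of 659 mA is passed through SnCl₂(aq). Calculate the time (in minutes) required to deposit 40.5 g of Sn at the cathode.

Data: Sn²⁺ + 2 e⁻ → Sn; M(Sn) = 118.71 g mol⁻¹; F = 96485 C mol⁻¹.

n(Sn) = m/M = 40.5 / 118.71 = 0.3412 mol.
Each Sn atom requires 2 electrons, so n(e⁻) = 2 × 0.3412 = 0.6823 mol.
Q = n(e⁻)·F = 0.6823 × 96485 = 65840 C.
t = Q/I = 65840 / 0.6590 A = 99900 s = 1670 min.

1670 min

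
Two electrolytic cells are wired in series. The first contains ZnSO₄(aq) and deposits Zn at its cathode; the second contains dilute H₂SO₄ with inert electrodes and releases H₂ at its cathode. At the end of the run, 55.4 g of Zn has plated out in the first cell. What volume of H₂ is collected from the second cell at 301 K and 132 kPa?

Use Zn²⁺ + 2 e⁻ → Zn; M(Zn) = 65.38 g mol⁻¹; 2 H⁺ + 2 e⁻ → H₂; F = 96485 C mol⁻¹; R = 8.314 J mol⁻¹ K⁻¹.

16.1 L

n(Zn) = 55.4 / 65.38 = 0.8474 mol, so n(e⁻) = 2 × 0.8474 = 1.695 mol.
The cells are in series, so the same 1.695 mol of electrons passes through the second cell.
2 H⁺ + 2 e⁻ → H₂ — 2 mol e⁻ per mol H₂, so n(H₂) = 1.695/2 = 0.8474 mol.
V = nRT/P = (0.8474 × 8.314 × 301) / (132 × 10³) = 0.0161 m³ = 16.1 L.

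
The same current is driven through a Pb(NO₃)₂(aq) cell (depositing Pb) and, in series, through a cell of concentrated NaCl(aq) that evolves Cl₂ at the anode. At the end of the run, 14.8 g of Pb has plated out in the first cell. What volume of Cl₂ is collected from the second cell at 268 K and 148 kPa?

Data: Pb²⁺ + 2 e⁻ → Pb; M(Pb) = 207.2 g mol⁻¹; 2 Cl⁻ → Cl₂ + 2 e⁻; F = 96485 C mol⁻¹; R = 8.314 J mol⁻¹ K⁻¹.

n(Pb) = 14.8 / 207.2 = 0.07143 mol, so n(e⁻) = 2 × 0.07143 = 0.1429 mol.
The cells are in series, so the same 0.1429 mol of electrons passes through the second cell.
2 Cl⁻ → Cl₂ + 2 e⁻ — 2 mol e⁻ per mol Cl₂, so n(Cl₂) = 0.1429/2 = 0.07143 mol.
V = nRT/P = (0.07143 × 8.314 × 268) / (148 × 10³) = 0.00108 m³ = 1.08 L.

1.08 L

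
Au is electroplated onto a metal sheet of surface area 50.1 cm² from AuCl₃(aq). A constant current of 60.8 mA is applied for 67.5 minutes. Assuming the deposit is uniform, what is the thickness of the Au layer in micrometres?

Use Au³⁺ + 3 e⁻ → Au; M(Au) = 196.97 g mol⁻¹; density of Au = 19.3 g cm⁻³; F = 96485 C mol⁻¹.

Q = I·t = 0.06080 × 4050.0 = 246.2 C; n(e⁻) = 0.002552 mol.
n(Au) = n(e⁻)/3 = 0.0008507 mol, so m = 0.0008507 × 196.97 = 0.1676 g.
Volume = m/ρ = 0.1676 / 19.3 = 0.008682 cm³.
Thickness = V/A = 0.008682 / 50.1 = 1.73 × 10⁻⁴ cm = 1.73 μm.

1.73 μm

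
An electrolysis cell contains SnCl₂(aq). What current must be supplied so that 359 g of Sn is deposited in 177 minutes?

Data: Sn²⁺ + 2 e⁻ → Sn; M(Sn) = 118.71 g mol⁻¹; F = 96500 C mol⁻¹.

55.0 A

n(Sn) = 359 / 118.71 = 3.024 mol.
n(e⁻) = 2 × 3.024 = 6.048 mol.
Q = n(e⁻)·F = 6.048 × 96500 = 583700 C.
I = Q/t = 583700 / 10620 s = 55.0 A.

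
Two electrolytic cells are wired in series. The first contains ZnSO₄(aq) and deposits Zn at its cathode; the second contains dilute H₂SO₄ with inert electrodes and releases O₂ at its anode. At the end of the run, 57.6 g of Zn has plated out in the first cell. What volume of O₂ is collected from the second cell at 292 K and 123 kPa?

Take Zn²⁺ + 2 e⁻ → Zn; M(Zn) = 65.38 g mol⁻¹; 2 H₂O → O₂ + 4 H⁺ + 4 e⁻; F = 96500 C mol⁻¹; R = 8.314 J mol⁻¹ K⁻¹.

n(Zn) = 57.6 / 65.38 = 0.8810 mol, so n(e⁻) = 2 × 0.8810 = 1.762 mol.
The cells are in series, so the same 1.762 mol of electrons passes through the second cell.
2 H₂O → O₂ + 4 H⁺ + 4 e⁻ — 4 mol e⁻ per mol O₂, so n(O₂) = 1.762/4 = 0.4405 mol.
V = nRT/P = (0.4405 × 8.314 × 292) / (123 × 10³) = 0.00869 m³ = 8.69 L.

8.69 L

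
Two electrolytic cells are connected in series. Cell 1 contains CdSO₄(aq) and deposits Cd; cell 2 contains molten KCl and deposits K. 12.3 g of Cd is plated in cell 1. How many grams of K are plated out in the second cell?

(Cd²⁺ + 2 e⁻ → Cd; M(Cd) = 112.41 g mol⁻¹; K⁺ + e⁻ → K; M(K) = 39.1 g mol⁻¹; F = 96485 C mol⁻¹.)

n(Cd) = 12.3 / 112.41 = 0.1094 mol.
Since Cd²⁺ + 2 e⁻ → Cd, n(e⁻) passed = 2 × 0.1094 = 0.2188 mol.
Cells in series carry the same charge, so the same 0.2188 mol of electrons passes through cell 2.
K⁺ + e⁻ → K, so n(K) = 0.2188 / 1 = 0.2188 mol.
m(K) = 0.2188 × 39.1 = 8.56 g.

8.56 g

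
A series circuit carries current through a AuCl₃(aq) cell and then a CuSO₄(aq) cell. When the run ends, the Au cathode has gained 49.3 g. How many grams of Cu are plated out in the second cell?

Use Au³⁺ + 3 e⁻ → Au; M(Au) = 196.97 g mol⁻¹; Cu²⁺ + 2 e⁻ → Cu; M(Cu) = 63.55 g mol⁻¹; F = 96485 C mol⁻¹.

n(Au) = 49.3 / 196.97 = 0.2503 mol.
Since Au³⁺ + 3 e⁻ → Au, n(e⁻) passed = 3 × 0.2503 = 0.7509 mol.
Cells in series carry the same charge, so the same 0.7509 mol of electrons passes through cell 2.
Cu²⁺ + 2 e⁻ → Cu, so n(Cu) = 0.7509 / 2 = 0.3754 mol.
m(Cu) = 0.3754 × 63.55 = 23.9 g.

23.9 g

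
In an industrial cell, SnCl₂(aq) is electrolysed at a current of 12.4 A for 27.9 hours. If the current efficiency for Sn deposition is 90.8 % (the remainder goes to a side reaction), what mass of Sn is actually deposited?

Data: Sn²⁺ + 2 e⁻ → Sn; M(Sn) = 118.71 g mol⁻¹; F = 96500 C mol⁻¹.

696 g

Q = I·t = 12.40 × 100440 = 1245000 C.
n(e⁻) = 1245000/96500 = 12.91 mol; theoretically n(Sn) = 12.91/2 = 6.453 mol, m_theo = 766.1 g.
At 90.8 % efficiency, m_actual = 0.908 × 766.1 = 696 g.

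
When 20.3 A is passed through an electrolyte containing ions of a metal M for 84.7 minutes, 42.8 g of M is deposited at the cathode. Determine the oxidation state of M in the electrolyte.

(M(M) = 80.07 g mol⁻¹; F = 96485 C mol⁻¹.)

Q = I·t = 20.30 A × 5082.0 s = 103200 C, so n(e⁻) = 103200/96485 = 1.069 mol.
n(M) deposited = 42.8 / 80.07 = 0.5345 mol.
Electrons per atom = n(e⁻)/n(M) = 1.069 / 0.5345 = 2.00 ≈ 2, so the ion is M²⁺.

+2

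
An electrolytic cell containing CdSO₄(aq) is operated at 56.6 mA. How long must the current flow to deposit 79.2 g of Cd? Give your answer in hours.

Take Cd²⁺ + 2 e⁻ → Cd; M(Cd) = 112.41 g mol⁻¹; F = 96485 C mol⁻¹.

667 h

n(Cd) = m/M = 79.2 / 112.41 = 0.7046 mol.
Each Cd atom requires 2 electrons, so n(e⁻) = 2 × 0.7046 = 1.409 mol.
Q = n(e⁻)·F = 1.409 × 96485 = 136000 C.
t = Q/I = 136000 / 0.05660 A = 2402000 s = 667 h.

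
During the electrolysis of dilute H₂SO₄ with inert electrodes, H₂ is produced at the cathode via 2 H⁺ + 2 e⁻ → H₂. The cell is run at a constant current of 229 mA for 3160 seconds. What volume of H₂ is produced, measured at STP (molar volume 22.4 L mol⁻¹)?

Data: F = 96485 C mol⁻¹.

0.0840 L

Q = I·t = 0.2290 A × 3160.0 s = 723.6 C.
n(e⁻) = Q/F = 723.6 / 96485 = 0.007500 mol.
2 electrons are transferred per H₂ molecule, so n(H₂) = 0.007500 / 2 = 0.003750 mol.
V = n × V_m = 0.003750 × 22.4 = 0.0840 L.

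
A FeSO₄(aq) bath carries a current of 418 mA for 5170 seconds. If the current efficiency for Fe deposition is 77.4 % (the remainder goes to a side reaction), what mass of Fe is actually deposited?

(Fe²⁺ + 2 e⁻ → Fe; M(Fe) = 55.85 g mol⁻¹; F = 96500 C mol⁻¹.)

0.484 g

Q = I·t = 0.4180 × 5170.0 = 2161 C.
n(e⁻) = 2161/96500 = 0.02239 mol; theoretically n(Fe) = 0.02239/2 = 0.01120 mol, m_theo = 0.6254 g.
At 77.4 % efficiency, m_actual = 0.774 × 0.6254 = 0.484 g.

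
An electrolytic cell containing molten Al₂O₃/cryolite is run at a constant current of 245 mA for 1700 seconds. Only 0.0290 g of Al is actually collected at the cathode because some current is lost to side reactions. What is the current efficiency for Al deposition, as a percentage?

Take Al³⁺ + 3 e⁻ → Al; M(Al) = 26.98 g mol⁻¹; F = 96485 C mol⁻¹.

74.7 %

Q = I·t = 0.2450 × 1700.0 = 416.5 C; n(e⁻) = 416.5/96485 = 0.004317 mol.
Theoretical n(Al) = n(e⁻)/3 = 0.001439 mol, i.e. m_theo = 0.001439 × 26.98 = 0.03882 g.
Efficiency = m_actual / m_theo = 0.0290 / 0.03882 = 74.7 %.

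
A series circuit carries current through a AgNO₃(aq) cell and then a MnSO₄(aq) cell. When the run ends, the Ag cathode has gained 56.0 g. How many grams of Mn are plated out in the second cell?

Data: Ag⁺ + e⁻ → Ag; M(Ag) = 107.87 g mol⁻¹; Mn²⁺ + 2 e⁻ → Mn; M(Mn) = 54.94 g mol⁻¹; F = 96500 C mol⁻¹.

14.3 g

n(Ag) = 56.0 / 107.87 = 0.5191 mol.
Since Ag⁺ + e⁻ → Ag, n(e⁻) passed = 1 × 0.5191 = 0.5191 mol.
Cells in series carry the same charge, so the same 0.5191 mol of electrons passes through cell 2.
Mn²⁺ + 2 e⁻ → Mn, so n(Mn) = 0.5191 / 2 = 0.2596 mol.
m(Mn) = 0.2596 × 54.94 = 14.3 g.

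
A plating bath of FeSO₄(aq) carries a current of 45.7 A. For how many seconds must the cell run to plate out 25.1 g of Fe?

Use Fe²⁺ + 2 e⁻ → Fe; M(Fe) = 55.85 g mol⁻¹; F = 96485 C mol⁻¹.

n(Fe) = m/M = 25.1 / 55.85 = 0.4494 mol.
Each Fe atom requires 2 electrons, so n(e⁻) = 2 × 0.4494 = 0.8988 mol.
Q = n(e⁻)·F = 0.8988 × 96485 = 86720 C.
t = Q/I = 86720 / 45.70 A = 1898 s.

1900 s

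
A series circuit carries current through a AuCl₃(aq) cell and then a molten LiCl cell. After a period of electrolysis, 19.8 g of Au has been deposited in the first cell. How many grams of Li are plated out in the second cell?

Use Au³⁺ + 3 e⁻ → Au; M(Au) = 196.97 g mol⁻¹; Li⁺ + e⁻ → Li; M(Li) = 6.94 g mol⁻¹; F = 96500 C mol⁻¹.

n(Au) = 19.8 / 196.97 = 0.1005 mol.
Since Au³⁺ + 3 e⁻ → Au, n(e⁻) passed = 3 × 0.1005 = 0.3016 mol.
Cells in series carry the same charge, so the same 0.3016 mol of electrons passes through cell 2.
Li⁺ + e⁻ → Li, so n(Li) = 0.3016 / 1 = 0.3016 mol.
m(Li) = 0.3016 × 6.94 = 2.09 g.

2.09 g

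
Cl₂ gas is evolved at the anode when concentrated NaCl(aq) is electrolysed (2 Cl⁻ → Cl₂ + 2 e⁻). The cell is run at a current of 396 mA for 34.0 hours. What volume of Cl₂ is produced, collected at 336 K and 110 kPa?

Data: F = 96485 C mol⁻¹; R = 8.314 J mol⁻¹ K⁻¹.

Q = I·t = 0.3960 A × 122400 s = 48470 C.
n(e⁻) = Q/F = 48470 / 96485 = 0.5024 mol.
2 electrons are transferred per Cl₂ molecule, so n(Cl₂) = 0.5024 / 2 = 0.2512 mol.
V = nRT/P = (0.2512 × 8.314 × 336) / (110 × 10³ Pa) = 0.00638 m³ = 6.38 L.

6.38 L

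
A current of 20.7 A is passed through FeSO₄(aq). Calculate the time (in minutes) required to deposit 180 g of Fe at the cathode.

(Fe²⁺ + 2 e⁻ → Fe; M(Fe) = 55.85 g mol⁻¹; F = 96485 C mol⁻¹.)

501 min

n(Fe) = m/M = 180 / 55.85 = 3.223 mol.
Each Fe atom requires 2 electrons, so n(e⁻) = 2 × 3.223 = 6.446 mol.
Q = n(e⁻)·F = 6.446 × 96485 = 621900 C.
t = Q/I = 621900 / 20.70 A = 30040 s = 501 min.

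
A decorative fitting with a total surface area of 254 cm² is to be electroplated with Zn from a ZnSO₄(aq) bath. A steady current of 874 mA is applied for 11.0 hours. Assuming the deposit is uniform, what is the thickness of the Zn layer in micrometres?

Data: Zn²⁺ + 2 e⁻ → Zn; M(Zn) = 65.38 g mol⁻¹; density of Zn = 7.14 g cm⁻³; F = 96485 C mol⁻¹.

64.7 μm

Q = I·t = 0.8740 × 39600 = 34610 C; n(e⁻) = 0.3587 mol.
n(Zn) = n(e⁻)/2 = 0.1794 mol, so m = 0.1794 × 65.38 = 11.73 g.
Volume = m/ρ = 11.73 / 7.14 = 1.642 cm³.
Thickness = V/A = 1.642 / 254 = 0.00647 cm = 64.7 μm.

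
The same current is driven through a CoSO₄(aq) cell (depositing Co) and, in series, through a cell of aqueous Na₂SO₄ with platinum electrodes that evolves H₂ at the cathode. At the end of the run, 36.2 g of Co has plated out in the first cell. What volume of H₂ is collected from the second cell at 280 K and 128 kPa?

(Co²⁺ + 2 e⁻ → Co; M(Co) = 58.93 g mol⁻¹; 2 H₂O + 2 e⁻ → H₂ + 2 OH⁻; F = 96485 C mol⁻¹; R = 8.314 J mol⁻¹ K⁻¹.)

n(Co) = 36.2 / 58.93 = 0.6143 mol, so n(e⁻) = 2 × 0.6143 = 1.229 mol.
The cells are in series, so the same 1.229 mol of electrons passes through the second cell.
2 H₂O + 2 e⁻ → H₂ + 2 OH⁻ — 2 mol e⁻ per mol H₂, so n(H₂) = 1.229/2 = 0.6143 mol.
V = nRT/P = (0.6143 × 8.314 × 280) / (128 × 10³) = 0.0112 m³ = 11.2 L.

11.2 L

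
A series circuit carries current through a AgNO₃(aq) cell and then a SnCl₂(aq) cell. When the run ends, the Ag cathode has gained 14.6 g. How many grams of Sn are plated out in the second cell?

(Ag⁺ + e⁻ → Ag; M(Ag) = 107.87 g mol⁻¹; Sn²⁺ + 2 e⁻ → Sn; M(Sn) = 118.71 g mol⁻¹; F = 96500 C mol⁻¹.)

n(Ag) = 14.6 / 107.87 = 0.1353 mol.
Since Ag⁺ + e⁻ → Ag, n(e⁻) passed = 1 × 0.1353 = 0.1353 mol.
Cells in series carry the same charge, so the same 0.1353 mol of electrons passes through cell 2.
Sn²⁺ + 2 e⁻ → Sn, so n(Sn) = 0.1353 / 2 = 0.06767 mol.
m(Sn) = 0.06767 × 118.71 = 8.03 g.

8.03 g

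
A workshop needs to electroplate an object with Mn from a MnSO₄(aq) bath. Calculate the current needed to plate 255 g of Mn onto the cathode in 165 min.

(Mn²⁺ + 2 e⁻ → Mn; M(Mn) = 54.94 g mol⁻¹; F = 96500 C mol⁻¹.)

n(Mn) = 255 / 54.94 = 4.641 mol.
n(e⁻) = 2 × 4.641 = 9.283 mol.
Q = n(e⁻)·F = 9.283 × 96500 = 895800 C.
I = Q/t = 895800 / 9900.0 s = 90.5 A.

90.5 A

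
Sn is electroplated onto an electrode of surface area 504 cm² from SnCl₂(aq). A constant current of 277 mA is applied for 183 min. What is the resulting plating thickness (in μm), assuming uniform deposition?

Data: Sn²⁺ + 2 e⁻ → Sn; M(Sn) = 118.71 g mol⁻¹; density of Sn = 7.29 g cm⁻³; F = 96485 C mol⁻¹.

5.09 μm

Q = I·t = 0.2770 × 10980 = 3041 C; n(e⁻) = 0.03152 mol.
n(Sn) = n(e⁻)/2 = 0.01576 mol, so m = 0.01576 × 118.71 = 1.871 g.
Volume = m/ρ = 1.871 / 7.29 = 0.2567 cm³.
Thickness = V/A = 0.2567 / 504 = 5.09 × 10⁻⁴ cm = 5.09 μm.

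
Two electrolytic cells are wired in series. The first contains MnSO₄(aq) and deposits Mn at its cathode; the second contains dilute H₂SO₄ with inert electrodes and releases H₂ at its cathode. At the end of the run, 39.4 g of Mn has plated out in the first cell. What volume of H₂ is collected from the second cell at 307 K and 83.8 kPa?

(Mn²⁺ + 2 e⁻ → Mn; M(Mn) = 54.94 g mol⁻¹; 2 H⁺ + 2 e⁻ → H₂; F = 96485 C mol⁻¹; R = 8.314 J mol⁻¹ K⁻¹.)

21.8 L

n(Mn) = 39.4 / 54.94 = 0.7171 mol, so n(e⁻) = 2 × 0.7171 = 1.434 mol.
The cells are in series, so the same 1.434 mol of electrons passes through the second cell.
2 H⁺ + 2 e⁻ → H₂ — 2 mol e⁻ per mol H₂, so n(H₂) = 1.434/2 = 0.7171 mol.
V = nRT/P = (0.7171 × 8.314 × 307) / (83.8 × 10³) = 0.0218 m³ = 21.8 L.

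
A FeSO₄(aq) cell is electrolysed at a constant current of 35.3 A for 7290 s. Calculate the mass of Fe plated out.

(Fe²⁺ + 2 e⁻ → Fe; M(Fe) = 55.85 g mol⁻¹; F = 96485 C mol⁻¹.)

Q = I·t = 35.30 A × 7290.0 s = 257300 C.
n(e⁻) = Q/F = 257300 / 96485 = 2.667 mol.
Fe²⁺ + 2 e⁻ → Fe, so n(Fe) = n(e⁻)/2 = 1.334 mol.
m = n·M = 1.334 × 55.85 = 74.5 g.

74.5 g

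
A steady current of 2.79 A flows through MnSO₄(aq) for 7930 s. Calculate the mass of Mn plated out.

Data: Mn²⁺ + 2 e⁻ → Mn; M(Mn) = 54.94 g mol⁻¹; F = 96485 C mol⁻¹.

Q = I·t = 2.790 A × 7930.0 s = 22120 C.
n(e⁻) = Q/F = 22120 / 96485 = 0.2293 mol.
Mn²⁺ + 2 e⁻ → Mn, so n(Mn) = n(e⁻)/2 = 0.1147 mol.
m = n·M = 0.1147 × 54.94 = 6.30 g.

6.30 g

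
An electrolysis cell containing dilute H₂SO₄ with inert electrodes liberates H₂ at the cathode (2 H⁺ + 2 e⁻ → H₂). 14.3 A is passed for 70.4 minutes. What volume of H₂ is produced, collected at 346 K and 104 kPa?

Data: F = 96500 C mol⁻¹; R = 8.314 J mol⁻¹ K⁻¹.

Q = I·t = 14.30 A × 4224.0 s = 60400 C.
n(e⁻) = Q/F = 60400 / 96500 = 0.6259 mol.
2 electrons are transferred per H₂ molecule, so n(H₂) = 0.6259 / 2 = 0.3130 mol.
V = nRT/P = (0.3130 × 8.314 × 346) / (104 × 10³ Pa) = 0.00866 m³ = 8.66 L.

8.66 L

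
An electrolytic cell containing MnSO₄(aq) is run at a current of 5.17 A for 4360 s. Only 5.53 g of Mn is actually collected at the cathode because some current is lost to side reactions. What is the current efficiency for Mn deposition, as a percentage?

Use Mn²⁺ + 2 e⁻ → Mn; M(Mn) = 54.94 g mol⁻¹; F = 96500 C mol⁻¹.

86.2 %

Q = I·t = 5.170 × 4360.0 = 22540 C; n(e⁻) = 22540/96500 = 0.2336 mol.
Theoretical n(Mn) = n(e⁻)/2 = 0.1168 mol, i.e. m_theo = 0.1168 × 54.94 = 6.417 g.
Efficiency = m_actual / m_theo = 5.53 / 6.417 = 86.2 %.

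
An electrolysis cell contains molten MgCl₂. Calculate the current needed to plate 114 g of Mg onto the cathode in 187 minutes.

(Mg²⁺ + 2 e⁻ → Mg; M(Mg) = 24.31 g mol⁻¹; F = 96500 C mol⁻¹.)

n(Mg) = 114 / 24.31 = 4.689 mol.
n(e⁻) = 2 × 4.689 = 9.379 mol.
Q = n(e⁻)·F = 9.379 × 96500 = 905100 C.
I = Q/t = 905100 / 11220 s = 80.7 A.

80.7 A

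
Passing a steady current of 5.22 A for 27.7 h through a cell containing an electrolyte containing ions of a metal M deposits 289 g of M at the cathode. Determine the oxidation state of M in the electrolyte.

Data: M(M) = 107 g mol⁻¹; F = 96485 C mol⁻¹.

Q = I·t = 5.220 A × 99720 s = 520500 C, so n(e⁻) = 520500/96485 = 5.395 mol.
n(M) deposited = 289 / 107 = 2.701 mol.
Electrons per atom = n(e⁻)/n(M) = 5.395 / 2.701 = 2.00 ≈ 2, so the ion is M²⁺.

+2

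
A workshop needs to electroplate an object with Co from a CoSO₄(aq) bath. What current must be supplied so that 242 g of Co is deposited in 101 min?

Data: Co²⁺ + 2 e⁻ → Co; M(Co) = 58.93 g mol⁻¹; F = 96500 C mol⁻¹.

131 A

n(Co) = 242 / 58.93 = 4.107 mol.
n(e⁻) = 2 × 4.107 = 8.213 mol.
Q = n(e⁻)·F = 8.213 × 96500 = 792600 C.
I = Q/t = 792600 / 6060.0 s = 131 A.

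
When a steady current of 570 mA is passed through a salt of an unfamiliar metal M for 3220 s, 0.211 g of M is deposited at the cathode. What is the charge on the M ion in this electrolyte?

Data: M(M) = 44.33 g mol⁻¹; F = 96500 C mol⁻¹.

Q = I·t = 0.5700 A × 3220.0 s = 1835 C, so n(e⁻) = 1835/96500 = 0.01902 mol.
n(M) deposited = 0.211 / 44.33 = 0.004760 mol.
Electrons per atom = n(e⁻)/n(M) = 0.01902 / 0.004760 = 4.00 ≈ 4, so the ion is M⁴⁺.

+4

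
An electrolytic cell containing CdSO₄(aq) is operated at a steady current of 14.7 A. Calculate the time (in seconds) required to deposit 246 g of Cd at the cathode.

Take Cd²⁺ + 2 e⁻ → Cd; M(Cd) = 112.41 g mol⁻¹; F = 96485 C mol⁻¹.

n(Cd) = m/M = 246 / 112.41 = 2.188 mol.
Each Cd atom requires 2 electrons, so n(e⁻) = 2 × 2.188 = 4.377 mol.
Q = n(e⁻)·F = 4.377 × 96485 = 422300 C.
t = Q/I = 422300 / 14.70 A = 28730 s.

28700 s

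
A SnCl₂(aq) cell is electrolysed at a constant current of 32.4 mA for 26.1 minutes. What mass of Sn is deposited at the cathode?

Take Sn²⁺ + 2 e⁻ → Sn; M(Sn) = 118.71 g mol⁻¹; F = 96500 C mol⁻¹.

Q = I·t = 0.03240 A × 1566.0 s = 50.74 C.
n(e⁻) = Q/F = 50.74 / 96500 = 0.0005258 mol.
Sn²⁺ + 2 e⁻ → Sn, so n(Sn) = n(e⁻)/2 = 0.0002629 mol.
m = n·M = 0.0002629 × 118.71 = 0.0312 g.

0.0312 g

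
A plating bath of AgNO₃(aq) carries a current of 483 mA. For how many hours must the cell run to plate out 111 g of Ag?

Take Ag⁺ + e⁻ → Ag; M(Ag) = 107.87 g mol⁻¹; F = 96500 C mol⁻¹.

n(Ag) = m/M = 111 / 107.87 = 1.029 mol.
Each Ag atom requires 1 electron, so n(e⁻) = 1 × 1.029 = 1.029 mol.
Q = n(e⁻)·F = 1.029 × 96500 = 99300 C.
t = Q/I = 99300 / 0.4830 A = 205600 s = 57.1 h.

57.1 h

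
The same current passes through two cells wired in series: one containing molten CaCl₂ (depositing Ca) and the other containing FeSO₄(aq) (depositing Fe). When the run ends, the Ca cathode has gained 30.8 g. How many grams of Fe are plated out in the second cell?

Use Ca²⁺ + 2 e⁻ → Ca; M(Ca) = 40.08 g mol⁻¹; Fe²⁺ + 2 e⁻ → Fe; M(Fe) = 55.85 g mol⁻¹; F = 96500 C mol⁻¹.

n(Ca) = 30.8 / 40.08 = 0.7685 mol.
Since Ca²⁺ + 2 e⁻ → Ca, n(e⁻) passed = 2 × 0.7685 = 1.537 mol.
Cells in series carry the same charge, so the same 1.537 mol of electrons passes through cell 2.
Fe²⁺ + 2 e⁻ → Fe, so n(Fe) = 1.537 / 2 = 0.7685 mol.
m(Fe) = 0.7685 × 55.85 = 42.9 g.

42.9 g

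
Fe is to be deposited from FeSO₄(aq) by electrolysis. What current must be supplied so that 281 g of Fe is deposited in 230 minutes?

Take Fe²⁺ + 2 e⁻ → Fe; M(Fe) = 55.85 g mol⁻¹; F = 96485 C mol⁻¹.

n(Fe) = 281 / 55.85 = 5.031 mol.
n(e⁻) = 2 × 5.031 = 10.06 mol.
Q = n(e⁻)·F = 10.06 × 96485 = 970900 C.
I = Q/t = 970900 / 13800 s = 70.4 A.

70.4 A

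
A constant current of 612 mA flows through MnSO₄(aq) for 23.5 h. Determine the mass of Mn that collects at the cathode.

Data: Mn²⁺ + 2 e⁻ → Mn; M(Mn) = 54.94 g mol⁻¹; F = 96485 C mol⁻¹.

Q = I·t = 0.6120 A × 84600 s = 51780 C.
n(e⁻) = Q/F = 51780 / 96485 = 0.5366 mol.
Mn²⁺ + 2 e⁻ → Mn, so n(Mn) = n(e⁻)/2 = 0.2683 mol.
m = n·M = 0.2683 × 54.94 = 14.7 g.

14.7 g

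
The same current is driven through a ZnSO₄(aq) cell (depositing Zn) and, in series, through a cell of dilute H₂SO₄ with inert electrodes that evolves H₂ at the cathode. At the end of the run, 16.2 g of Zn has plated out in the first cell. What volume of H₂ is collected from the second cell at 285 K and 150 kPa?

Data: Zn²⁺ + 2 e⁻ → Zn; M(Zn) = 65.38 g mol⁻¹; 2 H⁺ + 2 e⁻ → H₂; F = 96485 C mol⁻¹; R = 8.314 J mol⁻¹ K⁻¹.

3.91 L

n(Zn) = 16.2 / 65.38 = 0.2478 mol, so n(e⁻) = 2 × 0.2478 = 0.4956 mol.
The cells are in series, so the same 0.4956 mol of electrons passes through the second cell.
2 H⁺ + 2 e⁻ → H₂ — 2 mol e⁻ per mol H₂, so n(H₂) = 0.4956/2 = 0.2478 mol.
V = nRT/P = (0.2478 × 8.314 × 285) / (150 × 10³) = 0.00391 m³ = 3.91 L.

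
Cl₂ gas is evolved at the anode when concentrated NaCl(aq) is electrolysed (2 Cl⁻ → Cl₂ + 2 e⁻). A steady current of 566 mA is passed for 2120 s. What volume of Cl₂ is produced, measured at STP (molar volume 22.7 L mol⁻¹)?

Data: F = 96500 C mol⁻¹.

Q = I·t = 0.5660 A × 2120.0 s = 1200 C.
n(e⁻) = Q/F = 1200 / 96500 = 0.01243 mol.
2 electrons are transferred per Cl₂ molecule, so n(Cl₂) = 0.01243 / 2 = 0.006217 mol.
V = n × V_m = 0.006217 × 22.7 = 0.141 L.

0.141 L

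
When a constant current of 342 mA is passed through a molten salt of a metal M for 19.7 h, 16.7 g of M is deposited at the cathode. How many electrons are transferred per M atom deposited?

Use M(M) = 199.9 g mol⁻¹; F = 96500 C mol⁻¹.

3

Q = I·t = 0.3420 A × 70920 s = 24250 C, so n(e⁻) = 24250/96500 = 0.2513 mol.
n(M) deposited = 16.7 / 199.9 = 0.08354 mol.
Electrons per atom = n(e⁻)/n(M) = 0.2513 / 0.08354 = 3.01 ≈ 3, so the ion is M³⁺.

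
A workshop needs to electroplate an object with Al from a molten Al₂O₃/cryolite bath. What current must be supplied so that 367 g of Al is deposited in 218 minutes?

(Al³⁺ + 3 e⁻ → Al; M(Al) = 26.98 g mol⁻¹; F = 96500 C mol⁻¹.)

n(Al) = 367 / 26.98 = 13.60 mol.
n(e⁻) = 3 × 13.60 = 40.81 mol.
Q = n(e⁻)·F = 40.81 × 96500 = 3938000 C.
I = Q/t = 3938000 / 13080 s = 301 A.

301 A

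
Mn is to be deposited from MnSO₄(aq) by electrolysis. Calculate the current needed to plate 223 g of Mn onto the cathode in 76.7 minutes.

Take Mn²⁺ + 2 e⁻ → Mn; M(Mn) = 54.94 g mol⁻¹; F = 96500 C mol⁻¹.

170 A

n(Mn) = 223 / 54.94 = 4.059 mol.
n(e⁻) = 2 × 4.059 = 8.118 mol.
Q = n(e⁻)·F = 8.118 × 96500 = 783400 C.
I = Q/t = 783400 / 4602.0 s = 170 A.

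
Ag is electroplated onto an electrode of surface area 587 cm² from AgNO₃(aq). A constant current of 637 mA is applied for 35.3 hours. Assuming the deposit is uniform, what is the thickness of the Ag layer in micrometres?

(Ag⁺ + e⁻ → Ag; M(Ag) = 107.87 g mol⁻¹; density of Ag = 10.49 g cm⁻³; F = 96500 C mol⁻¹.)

147 μm

Q = I·t = 0.6370 × 127080 = 80950 C; n(e⁻) = 0.8389 mol.
n(Ag) = n(e⁻)/1 = 0.8389 mol, so m = 0.8389 × 107.87 = 90.49 g.
Volume = m/ρ = 90.49 / 10.49 = 8.626 cm³.
Thickness = V/A = 8.626 / 587 = 0.0147 cm = 147 μm.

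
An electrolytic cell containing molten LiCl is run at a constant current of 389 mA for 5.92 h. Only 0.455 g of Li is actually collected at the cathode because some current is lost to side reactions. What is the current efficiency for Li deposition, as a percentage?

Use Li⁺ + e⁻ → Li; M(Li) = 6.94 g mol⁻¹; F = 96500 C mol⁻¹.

76.3 %

Q = I·t = 0.3890 × 21312 = 8290 C; n(e⁻) = 8290/96500 = 0.08591 mol.
Theoretical n(Li) = n(e⁻)/1 = 0.08591 mol, i.e. m_theo = 0.08591 × 6.94 = 0.5962 g.
Efficiency = m_actual / m_theo = 0.455 / 0.5962 = 76.3 %.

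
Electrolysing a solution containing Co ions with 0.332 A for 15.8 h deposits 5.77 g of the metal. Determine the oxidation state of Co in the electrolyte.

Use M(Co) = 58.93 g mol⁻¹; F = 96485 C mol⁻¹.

Q = I·t = 0.3320 A × 56880 s = 18880 C, so n(e⁻) = 18880/96485 = 0.1957 mol.
n(Co) deposited = 5.77 / 58.93 = 0.09791 mol.
Electrons per atom = n(e⁻)/n(Co) = 0.1957 / 0.09791 = 2.00 ≈ 2, so the ion is Co²⁺.

+2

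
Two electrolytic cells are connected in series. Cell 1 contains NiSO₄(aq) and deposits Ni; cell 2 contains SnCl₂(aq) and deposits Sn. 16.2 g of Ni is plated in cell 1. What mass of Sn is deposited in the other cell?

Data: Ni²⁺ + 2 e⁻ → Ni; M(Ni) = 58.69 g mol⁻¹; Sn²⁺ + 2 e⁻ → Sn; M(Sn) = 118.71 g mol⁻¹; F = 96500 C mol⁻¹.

32.8 g

n(Ni) = 16.2 / 58.69 = 0.2760 mol.
Since Ni²⁺ + 2 e⁻ → Ni, n(e⁻) passed = 2 × 0.2760 = 0.5521 mol.
Cells in series carry the same charge, so the same 0.5521 mol of electrons passes through cell 2.
Sn²⁺ + 2 e⁻ → Sn, so n(Sn) = 0.5521 / 2 = 0.2760 mol.
m(Sn) = 0.2760 × 118.71 = 32.8 g.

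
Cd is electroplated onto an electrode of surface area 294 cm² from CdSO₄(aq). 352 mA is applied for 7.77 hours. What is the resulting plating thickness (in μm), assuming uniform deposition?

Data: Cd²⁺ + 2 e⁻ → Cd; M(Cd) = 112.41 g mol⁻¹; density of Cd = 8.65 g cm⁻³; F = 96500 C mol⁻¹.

Q = I·t = 0.3520 × 27972 = 9846 C; n(e⁻) = 0.1020 mol.
n(Cd) = n(e⁻)/2 = 0.05102 mol, so m = 0.05102 × 112.41 = 5.735 g.
Volume = m/ρ = 5.735 / 8.65 = 0.6630 cm³.
Thickness = V/A = 0.6630 / 294 = 0.00226 cm = 22.6 μm.

22.6 μm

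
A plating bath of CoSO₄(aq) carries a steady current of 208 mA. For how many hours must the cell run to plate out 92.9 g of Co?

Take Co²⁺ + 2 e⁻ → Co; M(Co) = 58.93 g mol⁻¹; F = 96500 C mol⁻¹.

406 h

n(Co) = m/M = 92.9 / 58.93 = 1.576 mol.
Each Co atom requires 2 electrons, so n(e⁻) = 2 × 1.576 = 3.153 mol.
Q = n(e⁻)·F = 3.153 × 96500 = 304300 C.
t = Q/I = 304300 / 0.2080 A = 1463000 s = 406 h.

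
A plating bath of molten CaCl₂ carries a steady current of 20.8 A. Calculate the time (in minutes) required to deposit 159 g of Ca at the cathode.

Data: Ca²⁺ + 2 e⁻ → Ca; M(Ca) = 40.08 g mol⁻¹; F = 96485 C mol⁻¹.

n(Ca) = m/M = 159 / 40.08 = 3.967 mol.
Each Ca atom requires 2 electrons, so n(e⁻) = 2 × 3.967 = 7.934 mol.
Q = n(e⁻)·F = 7.934 × 96485 = 765500 C.
t = Q/I = 765500 / 20.80 A = 36800 s = 613 min.

613 min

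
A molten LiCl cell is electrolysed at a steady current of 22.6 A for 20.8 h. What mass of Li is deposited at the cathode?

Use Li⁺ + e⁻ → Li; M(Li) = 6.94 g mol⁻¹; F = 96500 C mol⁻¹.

Q = I·t = 22.60 A × 74880 s = 1692000 C.
n(e⁻) = Q/F = 1692000 / 96500 = 17.54 mol.
Li⁺ + e⁻ → Li, so n(Li) = n(e⁻)/1 = 17.54 mol.
m = n·M = 17.54 × 6.94 = 122 g.

122 g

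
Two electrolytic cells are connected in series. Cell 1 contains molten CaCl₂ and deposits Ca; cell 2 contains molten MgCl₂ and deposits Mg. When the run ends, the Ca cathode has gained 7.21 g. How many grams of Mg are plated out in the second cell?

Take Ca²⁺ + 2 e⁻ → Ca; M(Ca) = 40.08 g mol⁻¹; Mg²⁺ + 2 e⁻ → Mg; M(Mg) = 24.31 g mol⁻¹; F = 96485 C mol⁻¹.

4.37 g

n(Ca) = 7.21 / 40.08 = 0.1799 mol.
Since Ca²⁺ + 2 e⁻ → Ca, n(e⁻) passed = 2 × 0.1799 = 0.3598 mol.
Cells in series carry the same charge, so the same 0.3598 mol of electrons passes through cell 2.
Mg²⁺ + 2 e⁻ → Mg, so n(Mg) = 0.3598 / 2 = 0.1799 mol.
m(Mg) = 0.1799 × 24.31 = 4.37 g.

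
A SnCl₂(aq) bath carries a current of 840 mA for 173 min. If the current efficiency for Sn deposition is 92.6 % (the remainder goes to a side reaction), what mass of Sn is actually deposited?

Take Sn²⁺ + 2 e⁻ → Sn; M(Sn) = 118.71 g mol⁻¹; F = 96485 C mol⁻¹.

4.97 g

Q = I·t = 0.8400 × 10380 = 8719 C.
n(e⁻) = 8719/96485 = 0.09037 mol; theoretically n(Sn) = 0.09037/2 = 0.04518 mol, m_theo = 5.364 g.
At 92.6 % efficiency, m_actual = 0.926 × 5.364 = 4.97 g.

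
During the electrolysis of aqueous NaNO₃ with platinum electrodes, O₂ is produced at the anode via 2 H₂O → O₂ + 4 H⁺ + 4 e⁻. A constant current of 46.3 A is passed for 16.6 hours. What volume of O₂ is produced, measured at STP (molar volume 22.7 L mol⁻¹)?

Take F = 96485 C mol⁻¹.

163 L

Q = I·t = 46.30 A × 59760 s = 2767000 C.
n(e⁻) = Q/F = 2767000 / 96485 = 28.68 mol.
4 electrons are transferred per O₂ molecule, so n(O₂) = 28.68 / 4 = 7.169 mol.
V = n × V_m = 7.169 × 22.7 = 163 L.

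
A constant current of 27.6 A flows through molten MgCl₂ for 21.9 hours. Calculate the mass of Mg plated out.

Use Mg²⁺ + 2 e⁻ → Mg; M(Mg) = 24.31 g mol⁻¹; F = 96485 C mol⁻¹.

Q = I·t = 27.60 A × 78840 s = 2176000 C.
n(e⁻) = Q/F = 2176000 / 96485 = 22.55 mol.
Mg²⁺ + 2 e⁻ → Mg, so n(Mg) = n(e⁻)/2 = 11.28 mol.
m = n·M = 11.28 × 24.31 = 274 g.

274 g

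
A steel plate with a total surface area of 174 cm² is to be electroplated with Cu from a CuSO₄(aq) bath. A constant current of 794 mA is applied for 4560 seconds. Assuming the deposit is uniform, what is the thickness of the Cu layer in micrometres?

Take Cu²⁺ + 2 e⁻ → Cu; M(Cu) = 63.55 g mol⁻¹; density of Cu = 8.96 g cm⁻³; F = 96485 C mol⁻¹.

7.65 μm

Q = I·t = 0.7940 × 4560.0 = 3621 C; n(e⁻) = 0.03753 mol.
n(Cu) = n(e⁻)/2 = 0.01876 mol, so m = 0.01876 × 63.55 = 1.192 g.
Volume = m/ρ = 1.192 / 8.96 = 0.1331 cm³.
Thickness = V/A = 0.1331 / 174 = 7.65 × 10⁻⁴ cm = 7.65 μm.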